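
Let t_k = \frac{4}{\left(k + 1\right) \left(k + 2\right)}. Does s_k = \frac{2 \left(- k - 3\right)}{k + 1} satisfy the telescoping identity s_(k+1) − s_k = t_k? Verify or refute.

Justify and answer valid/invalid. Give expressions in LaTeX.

s_(k+1) = 2*(-k - 4)/(k + 2)
s_(k+1) − s_k = 4/(k**2 + 3*k + 2)
(s_(k+1) − s_k) − t_k = 0

valid (s_(k+1) − s_k reduces to t_k)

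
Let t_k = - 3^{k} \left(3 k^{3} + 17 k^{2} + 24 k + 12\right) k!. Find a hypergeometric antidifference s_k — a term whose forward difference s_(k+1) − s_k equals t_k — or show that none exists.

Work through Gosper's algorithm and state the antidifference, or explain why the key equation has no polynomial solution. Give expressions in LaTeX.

Step 1: r(k) = 3*(3*k**4 + 29*k**3 + 93*k**2 + 123*k + 56)/(3*k**3 + 17*k**2 + 24*k + 12).
Take A(k)=3*k + 3, B(k)=1, C(k)=k**3 + 17*k**2/3 + 8*k + 4.
Key eq: (3*k + 3)·f(k+1) = (1)·f(k) + (k**3 + 17*k**2/3 + 8*k + 4).
Bound: deg f ≤ 2.
A polynomial solution: f(k) = k*(k + 3)/3.
Certificate R = B(k−1)f/C = k*(k + 3)/(3*k**3 + 17*k**2 + 24*k + 12) gives s_k = -3**k*k*(k + 3)*factorial(k).
Δs = -3**k*(3*k**3 + 17*k**2 + 24*k + 12)*factorial(k), as required.

s_k = - 3^{k} k \left(k + 3\right) k!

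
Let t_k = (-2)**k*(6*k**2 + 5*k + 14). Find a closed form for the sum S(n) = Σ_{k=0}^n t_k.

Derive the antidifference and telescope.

S(n) = 4*(-2)**n*n**2 + 6*(-2)**n*n + 10*(-2)**n + 4

Step 1: r(k) = 2*(-6*k**2 - 17*k - 25)/(6*k**2 + 5*k + 14).
So A=-2 and B=1, with C=k**2 + 5*k/6 + 7/3.
Key eq: (-2)·f(k+1) = (1)·f(k) + (k**2 + 5*k/6 + 7/3).
Bound: deg f ≤ 2.
Coefficient equations give f(k) = -(2*k**2 - k + 4)/6.
Get s_k = R·t_k = (-2)**k*(-2*k**2 + k - 4) with R(k) = B(k−1)f(k)/C(k) = -(2*k**2 - k + 4)/(6*k**2 + 5*k + 14).
Δs = (-2)**k*(6*k**2 + 5*k + 14), as required.
Evaluate: s_(n+1) = 2*(-2)**n*(2*n**2 + 3*n + 5); subtract s_(0) = -4 ⇒ S(n) = 4*(-2)**n*n**2 + 6*(-2)**n*n + 10*(-2)**n + 4.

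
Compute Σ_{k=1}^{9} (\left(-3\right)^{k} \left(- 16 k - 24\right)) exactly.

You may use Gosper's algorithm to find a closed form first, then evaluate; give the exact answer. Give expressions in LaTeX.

Compute t_(k+1)/t_k: get 3*(-2*k - 5)/(2*k + 3).
So A=-3 and B=1, with C=k + 3/2.
Solve (-3)·f(k+1) − (1)·f(k) = k + 3/2.
deg f ≤ 1 (via 0,0,1).
Coefficient equations give f(k) = -(4*k + 3)/16.
Certificate R = B(k−1)f/C = -(4*k + 3)/(8*(2*k + 3)) gives s_k = (-3)**k*(4*k + 3).
Verify: (-3)**k*(-16*k - 24) matches t_k.
Sum = s_(10) − s_(1); s_(10) = 2539107, s_(1) = -21 ⇒ 2539128.

Σ = 2539128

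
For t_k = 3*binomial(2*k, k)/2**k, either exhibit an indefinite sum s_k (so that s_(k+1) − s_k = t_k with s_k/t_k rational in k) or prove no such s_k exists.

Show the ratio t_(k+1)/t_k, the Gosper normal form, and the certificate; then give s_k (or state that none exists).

r(k) = (2*k + 1)/(k + 1) after simplifying.
Normal form (A,B,C) = (2*k + 1, k + 1, 1).
f must satisfy (2*k + 1)·f(k+1) − (k)·f(k) = 1.
Bound: deg f ≤ -1.
d = -1 < 0 ⇒ no nonzero polynomial f; not summable.

none — t_k is not Gosper-summable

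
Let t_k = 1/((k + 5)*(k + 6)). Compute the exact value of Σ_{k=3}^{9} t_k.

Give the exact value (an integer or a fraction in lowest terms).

Ratio r(k) = (k + 5)/(k + 7).
So A=k + 5 and B=k + 7, with C=1.
Solve (k + 5)·f(k+1) − (k + 6)·f(k) = 1.
d = 1 from the (1,1,0) case.
Match coefficients ⇒ f(k) = k/5.
So s_k = (B(k−1)f/C)·t_k = (k*(k + 6)/5)·t_k = k/(5*(k + 5)).
Δs = 1/(k**2 + 11*k + 30), as required.
Telescoping: Σ = s_(10) − s_(3) = 2/15 − (3/40) = 7/120.

Σ = 7/120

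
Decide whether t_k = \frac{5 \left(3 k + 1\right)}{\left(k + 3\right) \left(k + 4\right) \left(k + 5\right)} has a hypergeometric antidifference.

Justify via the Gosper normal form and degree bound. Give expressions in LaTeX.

Yes. s_k = \frac{5 k \left(5 k - 1\right)}{12 \left(k + 3\right) \left(k + 4\right)}.

Compute t_(k+1)/t_k: get (k + 3)*(3*k + 4)/((k + 6)*(3*k + 1)).
A = k + 3, B = k + 6, C = k + 1/3.
Set up (k + 3)·f(k+1) − (k + 5)·f(k) − (k + 1/3) = 0.
Degrees (1,1,1) ⇒ d ≤ 2.
Match coefficients ⇒ f(k) = k*(5*k - 1)/36.
So s_k = (B(k−1)f/C)·t_k = (k*(k + 5)*(5*k - 1)/(12*(3*k + 1)))·t_k = 5*k*(5*k - 1)/(12*(k + 3)*(k + 4)).
Δs = 5*(3*k + 1)/(k**3 + 12*k**2 + 47*k + 60), as required.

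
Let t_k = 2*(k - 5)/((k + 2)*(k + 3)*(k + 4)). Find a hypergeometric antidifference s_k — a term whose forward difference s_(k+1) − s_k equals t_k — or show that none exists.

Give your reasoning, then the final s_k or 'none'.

t_(k+1)/t_k = (k - 4)*(k + 2)/((k - 5)*(k + 5)).
Factor: A=k + 2; B=k + 5; C=k - 5.
Key eq: (k + 2)·f(k+1) = (k + 4)·f(k) + (k - 5).
From deg A=1, deg B=1, deg C=1: d=2.
Match coefficients ⇒ f(k) = -k*(k + 9)/4.
Then R = B(k−1)f/C = -k*(k + 4)*(k + 9)/(4*(k - 5)), so s_k = R(k)·t_k = k*(-k - 9)/(2*(k + 2)*(k + 3)).
Check: Δs_k = 2*(k - 5)/(k**3 + 9*k**2 + 26*k + 24). ✓

s_k = k*(-k - 9)/(2*(k + 2)*(k + 3))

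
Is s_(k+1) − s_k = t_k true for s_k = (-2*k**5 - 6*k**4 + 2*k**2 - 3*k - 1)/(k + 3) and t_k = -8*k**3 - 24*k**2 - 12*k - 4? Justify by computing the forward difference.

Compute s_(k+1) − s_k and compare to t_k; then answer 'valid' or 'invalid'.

s_(k+1) = (-3*k - 2*(k + 1)**5 - 6*(k + 1)**4 + 2*(k + 1)**2 - 4)/(k + 4)
s_(k+1) − s_k = 2*(-4*k**5 - 34*k**4 - 94*k**3 - 100*k**2 - 48*k - 13)/(k**2 + 7*k + 12)
(s_(k+1) − s_k) − t_k = 2*(6*k**4 + 44*k**3 + 88*k**2 + 38*k + 11)/(k**2 + 7*k + 12)

Invalid: residual 2*(6*k**4 + 44*k**3 + 88*k**2 + 38*k + 11)/(k**2 + 7*k + 12) ≠ 0.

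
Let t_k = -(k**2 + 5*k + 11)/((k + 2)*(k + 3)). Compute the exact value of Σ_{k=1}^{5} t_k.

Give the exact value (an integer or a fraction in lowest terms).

Σ = -145/24

t_(k+1)/t_k = (k + 2)*(5*k + (k + 1)**2 + 16)/((k + 4)*(k**2 + 5*k + 11)).
Gosper form: A/B · C(k+1)/C(k) with A=k + 2, B=k + 4, C=k**2 + 5*k + 11.
f must satisfy (k + 2)·f(k+1) − (k + 3)·f(k) = k**2 + 5*k + 11.
Degrees (1,1,2) ⇒ d ≤ 2.
Solve for f: f(k) = k*(2*k + 9)/2 (degree 2 ≤ 2).
Get s_k = R·t_k = k*(-2*k - 9)/(2*(k + 2)) with R(k) = B(k−1)f(k)/C(k) = k*(k + 3)*(2*k + 9)/(2*(k**2 + 5*k + 11)).
Δs = (-k**2 - 5*k - 11)/(k**2 + 5*k + 6), as required.
Telescoping: Σ = s_(6) − s_(1) = -63/8 − (-11/6) = -145/24.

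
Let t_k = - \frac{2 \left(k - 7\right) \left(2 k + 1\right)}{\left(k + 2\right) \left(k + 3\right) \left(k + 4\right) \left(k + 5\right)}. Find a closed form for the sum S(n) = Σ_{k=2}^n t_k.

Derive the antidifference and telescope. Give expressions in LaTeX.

S(n) = \frac{- n^{3} + 68 n^{2} + 53 n - 120}{20 \left(n^{3} + 12 n^{2} + 47 n + 60\right)}

The ratio is (k - 6)*(k + 2)*(2*k + 3)/((k - 7)*(k + 6)*(2*k + 1)).
A = k + 2, B = k + 6, C = k**2 - 13*k/2 - 7/2.
Solve (k + 2)·f(k+1) − (k + 5)·f(k) = k**2 - 13*k/2 - 7/2.
deg f ≤ 3 (via 1,1,2).
Coefficient equations give f(k) = -k*(k**2 + 33*k + 8)/24.
R(k) = B(k−1)·f(k)/C(k) = -k*(k + 5)*(k**2 + 33*k + 8)/(12*(k - 7)*(2*k + 1)); s_k = R·t_k = k*(k**2 + 33*k + 8)/(6*(k**3 + 9*k**2 + 26*k + 24)).
Δs = 2*(-2*k**2 + 13*k + 7)/(k**4 + 14*k**3 + 71*k**2 + 154*k + 120), as required.
Telescope: S(n) = s_(n+1) − s_(2) = (n**3 + 36*n**2 + 77*n + 42)/(6*(n**3 + 12*n**2 + 47*n + 60)) − (13/60) = (-n**3 + 68*n**2 + 53*n - 120)/(20*(n**3 + 12*n**2 + 47*n + 60)).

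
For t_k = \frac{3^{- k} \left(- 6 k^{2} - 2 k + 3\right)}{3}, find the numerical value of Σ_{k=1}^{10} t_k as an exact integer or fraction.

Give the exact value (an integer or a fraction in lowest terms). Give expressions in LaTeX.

r(k) = (6*k**2 + 14*k + 5)/(3*(6*k**2 + 2*k - 3)) after simplifying.
Normal form (A,B,C) = (1/3, 1, k**2 + k/3 - 1/2).
Solve (1/3)·f(k+1) − (1)·f(k) = k**2 + k/3 - 1/2.
deg f ≤ 2 (via 0,0,2).
Solving with deg f ≤ 2: f(k) = -(3*k**2 + 4*k + 2)/2.
Certificate R = B(k−1)f/C = -3*(3*k**2 + 4*k + 2)/(6*k**2 + 2*k - 3) gives s_k = (3*k**2 + 4*k + 2)/3**k.
s_(k+1) − s_k = (-6*k**2 - 2*k + 3)/(3*3**k) = t_k.
Σ_(k=1)^(10) t_k = s_(11) − s_(1) = 409/177147 − (3) = -531032/177147.

Σ = -531032/177147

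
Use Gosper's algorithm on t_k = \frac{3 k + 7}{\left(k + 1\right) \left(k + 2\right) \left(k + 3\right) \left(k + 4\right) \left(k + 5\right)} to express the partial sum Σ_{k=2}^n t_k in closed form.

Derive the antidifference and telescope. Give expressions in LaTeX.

S(n) = \frac{n^{3} + 11 n^{2} + 38 n - 50}{90 \left(n^{3} + 11 n^{2} + 38 n + 40\right)}

r(k) = (k + 1)*(3*k + 10)/((k + 6)*(3*k + 7)) after simplifying.
So A=k + 1 and B=k + 6, with C=k + 7/3.
f must satisfy (k + 1)·f(k+1) − (k + 5)·f(k) = k + 7/3.
deg f ≤ 4 (via 1,1,1).
A polynomial solution: f(k) = k*(k + 2)*(k**2 + 8*k + 19)/36.
So s_k = (B(k−1)f/C)·t_k = (k*(k + 2)*(k + 5)*(k**2 + 8*k + 19)/(12*(3*k + 7)))·t_k = k*(k**2 + 8*k + 19)/(12*(k**3 + 8*k**2 + 19*k + 12)).
s_(k+1) − s_k = (3*k + 7)/(k**5 + 15*k**4 + 85*k**3 + 225*k**2 + 274*k + 120) = t_k.
Σ_(k=2)^n t_k = s_(n+1) − s_(2) = ((n**3 + 11*n**2 + 38*n + 28)/(12*(n**3 + 11*n**2 + 38*n + 40))) − (13/180), i.e. (n**3 + 11*n**2 + 38*n - 50)/(90*(n**3 + 11*n**2 + 38*n + 40)).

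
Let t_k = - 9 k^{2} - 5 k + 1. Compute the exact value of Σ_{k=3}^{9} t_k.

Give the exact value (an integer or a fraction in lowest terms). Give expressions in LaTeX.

Σ = -2723

Compute t_(k+1)/t_k: get (9*k**2 + 23*k + 13)/(9*k**2 + 5*k - 1).
So A=1 and B=1, with C=k**2 + 5*k/9 - 1/9.
Set up (1)·f(k+1) − (1)·f(k) − (k**2 + 5*k/9 - 1/9) = 0.
d = 3 from the (0,0,2) case.
Solve for f: f(k) = k*(3*k**2 - 2*k - 2)/9 (degree 3 ≤ 3).
So s_k = (B(k−1)f/C)·t_k = (k*(3*k**2 - 2*k - 2)/(9*k**2 + 5*k - 1))·t_k = k*(-3*k**2 + 2*k + 2).
s_(k+1) − s_k = -9*k**2 - 5*k + 1 = t_k.
Σ_(k=3)^(9) t_k = s_(10) − s_(3) = -2780 − (-57) = -2723.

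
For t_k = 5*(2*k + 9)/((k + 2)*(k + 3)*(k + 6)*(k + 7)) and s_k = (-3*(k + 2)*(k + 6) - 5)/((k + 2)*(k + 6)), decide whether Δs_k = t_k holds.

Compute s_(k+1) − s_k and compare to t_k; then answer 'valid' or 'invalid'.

s_(k+1) = (-3*(k + 3)*(k + 7) - 5)/((k + 3)*(k + 7))
s_(k+1) − s_k = 5*(2*k + 9)/(k**4 + 18*k**3 + 113*k**2 + 288*k + 252)
(s_(k+1) − s_k) − t_k = 0

Valid: the claim telescopes to t_k.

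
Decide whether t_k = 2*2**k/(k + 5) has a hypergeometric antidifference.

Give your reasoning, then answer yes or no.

No. Not Gosper-summable.

Step 1: r(k) = 2*(k + 5)/(k + 6).
So A=2*k + 10 and B=k + 6, with C=1.
Need (2*k + 10)·f(k+1) − (k + 5)·f(k) = 1.
deg f ≤ -1 (via 1,1,0).
Bound -1 < 0, so the key equation has no polynomial solution.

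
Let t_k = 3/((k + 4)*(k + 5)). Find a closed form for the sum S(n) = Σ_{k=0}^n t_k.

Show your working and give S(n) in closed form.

S(n) = 3*(n + 1)/(4*(n + 5))

Step 1: r(k) = (k + 4)/(k + 6).
A = k + 4, B = k + 6, C = 1.
f must satisfy (k + 4)·f(k+1) − (k + 5)·f(k) = 1.
deg f ≤ 1 (via 1,1,0).
Match coefficients ⇒ f(k) = k/4.
Certificate R = B(k−1)f/C = k*(k + 5)/4 gives s_k = 3*k/(4*(k + 4)).
Δs = 3/(k**2 + 9*k + 20), as required.
s_(n+1) = 3*(n + 1)/(4*(n + 5)) and s_(0) = 0, so S(n) = 3*(n + 1)/(4*(n + 5)).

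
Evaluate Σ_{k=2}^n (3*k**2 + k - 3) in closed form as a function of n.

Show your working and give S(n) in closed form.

Step 1: r(k) = (k + 3*(k + 1)**2 - 2)/(3*k**2 + k - 3).
A = 1, B = 1, C = k**2 + k/3 - 1.
Solve (1)·f(k+1) − (1)·f(k) = k**2 + k/3 - 1.
From deg A=0, deg B=0, deg C=2: d=3.
A polynomial solution: f(k) = k*(k**2 - k - 3)/3.
So s_k = (B(k−1)f/C)·t_k = (k*(k**2 - k - 3)/(3*k**2 + k - 3))·t_k = k*(k**2 - k - 3).
Δs = 3*k**2 + k - 3, as required.
s_(n+1) = n**3 + 2*n**2 - 2*n - 3 and s_(2) = -2, so S(n) = n**3 + 2*n**2 - 2*n - 1.

S(n) = n**3 + 2*n**2 - 2*n - 1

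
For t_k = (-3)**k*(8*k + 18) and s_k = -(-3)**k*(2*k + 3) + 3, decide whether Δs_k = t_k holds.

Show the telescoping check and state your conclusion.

valid (s_(k+1) − s_k reduces to t_k)

s_(k+1) = 3*(-3)**k*(2*k + 5) + 3
s_(k+1) − s_k = (-3)**k*(8*k + 18)
(s_(k+1) − s_k) − t_k = 0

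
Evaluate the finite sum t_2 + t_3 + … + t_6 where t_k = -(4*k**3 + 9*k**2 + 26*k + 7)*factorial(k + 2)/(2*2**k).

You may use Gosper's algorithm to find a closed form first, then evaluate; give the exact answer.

Σ = -507381

The ratio is (4*k**4 + 33*k**3 + 119*k**2 + 214*k + 138)/(2*(4*k**3 + 9*k**2 + 26*k + 7)).
Factor: A=k/2 + 3/2; B=1; C=k**3 + 9*k**2/4 + 13*k/2 + 7/4.
Set up (k/2 + 3/2)·f(k+1) − (1)·f(k) − (k**3 + 9*k**2/4 + 13*k/2 + 7/4) = 0.
deg f ≤ 2 (via 1,0,3).
Coefficient equations give f(k) = (4*k**2 - 3*k + 4)/2.
Then R = B(k−1)f/C = 2*(4*k**2 - 3*k + 4)/(4*k**3 + 9*k**2 + 26*k + 7), so s_k = R(k)·t_k = -(4*k**2 - 3*k + 4)*factorial(k + 2)/2**k.
Δs = -(4*k**3 + 9*k**2 + 26*k + 7)*factorial(k + 2)/(2*2**k), as required.
Sum = s_(7) − s_(2); s_(7) = -507465, s_(2) = -84 ⇒ -507381.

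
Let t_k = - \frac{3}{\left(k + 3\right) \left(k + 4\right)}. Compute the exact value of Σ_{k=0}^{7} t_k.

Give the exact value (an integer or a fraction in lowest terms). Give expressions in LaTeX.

Σ = -8/11

The ratio is (k + 3)/(k + 5).
Factor: A=k + 3; B=k + 5; C=1.
Key eq: (k + 3)·f(k+1) = (k + 4)·f(k) + (1).
Bound: deg f ≤ 1.
A polynomial solution: f(k) = k/3.
Get s_k = R·t_k = -k/(k + 3) with R(k) = B(k−1)f(k)/C(k) = k*(k + 4)/3.
Δs = -3/(k**2 + 7*k + 12), as required.
Evaluate s at k=8 and k=0: -8/11 and 0; difference -8/11.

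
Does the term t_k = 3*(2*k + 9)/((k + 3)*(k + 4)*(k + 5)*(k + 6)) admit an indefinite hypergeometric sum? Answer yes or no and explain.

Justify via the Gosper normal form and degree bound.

Compute t_(k+1)/t_k: get (k + 3)*(2*k + 11)/((k + 7)*(2*k + 9)).
Normal form (A,B,C) = (k + 3, k + 7, k + 9/2).
Key eq: (k + 3)·f(k+1) = (k + 6)·f(k) + (k + 9/2).
Degrees (1,1,1) ⇒ d ≤ 3.
Solving with deg f ≤ 3: f(k) = k*(k + 4)*(k + 8)/30.
Get s_k = R·t_k = k*(k + 8)/(5*(k**2 + 8*k + 15)) with R(k) = B(k−1)f(k)/C(k) = k*(k + 4)*(k + 6)*(k + 8)/(15*(2*k + 9)).
Δs = 3*(2*k + 9)/(k**4 + 18*k**3 + 119*k**2 + 342*k + 360), as required.

Yes. s_k = k*(k + 8)/(5*(k**2 + 8*k + 15)).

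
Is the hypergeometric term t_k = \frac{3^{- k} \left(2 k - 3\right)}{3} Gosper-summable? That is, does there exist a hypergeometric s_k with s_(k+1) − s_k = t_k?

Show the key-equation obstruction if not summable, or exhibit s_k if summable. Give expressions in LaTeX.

The ratio is (2*k - 1)/(3*(2*k - 3)).
Take A(k)=1/3, B(k)=1, C(k)=k - 3/2.
Need (1/3)·f(k+1) − (1)·f(k) = k - 3/2.
From deg A=0, deg B=0, deg C=1: d=1.
Coefficient equations give f(k) = -3*(k - 1)/2.
Certificate R = B(k−1)f/C = -3*(k - 1)/(2*k - 3) gives s_k = (1 - k)/3**k.
Verify: (2*k - 3)/(3*3**k) matches t_k.

Yes. s_k = 3^{- k} \left(1 - k\right).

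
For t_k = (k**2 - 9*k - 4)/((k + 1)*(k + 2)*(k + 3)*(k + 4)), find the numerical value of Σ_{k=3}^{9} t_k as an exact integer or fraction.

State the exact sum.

t_(k+1)/t_k = (k + 1)*(9*k - (k + 1)**2 + 13)/((k + 5)*(-k**2 + 9*k + 4)).
So A=k + 1 and B=k + 5, with C=k**2 - 9*k - 4.
Solve (k + 1)·f(k+1) − (k + 4)·f(k) = k**2 - 9*k - 4.
Degrees (1,1,2) ⇒ d ≤ 3.
Solving with deg f ≤ 3: f(k) = -k*(k**2 + 9*k + 2)/3.
So s_k = (B(k−1)f/C)·t_k = (-k*(k + 4)*(k**2 + 9*k + 2)/(3*(k**2 - 9*k - 4)))·t_k = k*(-k**2 - 9*k - 2)/(3*(k + 1)*(k + 2)*(k + 3)).
s_(k+1) − s_k = (k**2 - 9*k - 4)/(k**4 + 10*k**3 + 35*k**2 + 50*k + 24) = t_k.
Telescoping: Σ = s_(10) − s_(3) = -160/429 − (-19/60) = -161/2860.

Σ = -161/2860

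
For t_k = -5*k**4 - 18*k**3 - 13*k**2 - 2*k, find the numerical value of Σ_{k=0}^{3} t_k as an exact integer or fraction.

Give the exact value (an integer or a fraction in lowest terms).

Step 1: r(k) = (5*k**4 + 38*k**3 + 97*k**2 + 102*k + 38)/(k*(5*k**3 + 18*k**2 + 13*k + 2)).
So A=1 and B=1, with C=k**4 + 18*k**3/5 + 13*k**2/5 + 2*k/5.
Key eq: (1)·f(k+1) = (1)·f(k) + (k**4 + 18*k**3/5 + 13*k**2/5 + 2*k/5).
From deg A=0, deg B=0, deg C=4: d=5.
Solve for f: f(k) = k*(k - 1)*(k**3 + 3*k**2 - 1)/5 (degree 5 ≤ 5).
So s_k = (B(k−1)f/C)·t_k = ((k - 1)*(k**3 + 3*k**2 - 1)/(5*k**3 + 18*k**2 + 13*k + 2))·t_k = k*(-k**4 - 2*k**3 + 3*k**2 + k - 1).
s_(k+1) − s_k = k*(-5*k**3 - 18*k**2 - 13*k - 2) = t_k.
Σ_(k=0)^(3) t_k = s_(4) − s_(0) = -1332 − (0) = -1332.

Σ = -1332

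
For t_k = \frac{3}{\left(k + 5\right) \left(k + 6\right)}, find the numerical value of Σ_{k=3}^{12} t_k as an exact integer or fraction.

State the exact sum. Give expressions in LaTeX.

t_(k+1)/t_k = (k + 5)/(k + 7).
Gosper form: A/B · C(k+1)/C(k) with A=k + 5, B=k + 7, C=1.
Set up (k + 5)·f(k+1) − (k + 6)·f(k) − (1) = 0.
Degrees (1,1,0) ⇒ d ≤ 1.
Match coefficients ⇒ f(k) = k/5.
R(k) = B(k−1)·f(k)/C(k) = k*(k + 6)/5; s_k = R·t_k = 3*k/(5*(k + 5)).
Verify: 3/(k**2 + 11*k + 30) matches t_k.
Telescoping: Σ = s_(13) − s_(3) = 13/30 − (9/40) = 5/24.

Σ = 5/24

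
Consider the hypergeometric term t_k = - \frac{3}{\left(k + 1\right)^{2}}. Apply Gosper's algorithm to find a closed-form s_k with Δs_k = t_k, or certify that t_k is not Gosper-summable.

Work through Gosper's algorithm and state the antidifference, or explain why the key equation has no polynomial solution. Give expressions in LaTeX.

Step 1: r(k) = (k + 1)**2/(k + 2)**2.
Normal form (A,B,C) = (k**2 + 2*k + 1, k**2 + 4*k + 4, 1).
f must satisfy (k**2 + 2*k + 1)·f(k+1) − (k**2 + 2*k + 1)·f(k) = 1.
d = 0 from the (2,2,0) case.
Write f(k) = c0. Then LHS − RHS = -1, requiring -1 = 0: contradictory. No certificate.

none (Gosper's algorithm certifies no s_k)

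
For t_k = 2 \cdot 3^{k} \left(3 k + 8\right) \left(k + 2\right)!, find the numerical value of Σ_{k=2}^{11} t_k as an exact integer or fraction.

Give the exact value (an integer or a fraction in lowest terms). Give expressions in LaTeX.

Compute t_(k+1)/t_k: get 3*(k + 3)*(3*k + 11)/(3*k + 8).
A = 3*k + 9, B = 1, C = k + 8/3.
Key eq: (3*k + 9)·f(k+1) = (1)·f(k) + (k + 8/3).
Degrees (1,0,1) ⇒ d ≤ 0.
Solve for f: f(k) = 1/3 (degree 0 ≤ 0).
Certificate R = B(k−1)f/C = 1/(3*k + 8) gives s_k = 2*3**k*factorial(k + 2).
s_(k+1) − s_k = 2*3**k*(3*k + 8)*factorial(k + 2) = t_k.
Σ_(k=2)^(11) t_k = s_(12) − s_(2) = 92660236507238400 − (432) = 92660236507237968.

Σ = 92660236507237968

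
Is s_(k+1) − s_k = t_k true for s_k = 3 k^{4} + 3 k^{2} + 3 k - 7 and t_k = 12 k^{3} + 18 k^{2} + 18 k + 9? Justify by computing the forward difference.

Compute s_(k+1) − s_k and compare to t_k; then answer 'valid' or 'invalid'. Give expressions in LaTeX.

s_(k+1) = 3*k + 3*(k + 1)**4 + 3*(k + 1)**2 - 4
s_(k+1) − s_k = 12*k**3 + 18*k**2 + 18*k + 9
(s_(k+1) − s_k) − t_k = 0

valid; difference matches t_k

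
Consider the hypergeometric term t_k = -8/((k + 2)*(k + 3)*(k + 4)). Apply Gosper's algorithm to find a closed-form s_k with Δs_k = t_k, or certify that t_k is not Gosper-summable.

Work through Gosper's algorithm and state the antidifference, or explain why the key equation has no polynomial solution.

The ratio is (k + 2)/(k + 5).
Gosper form: A/B · C(k+1)/C(k) with A=k + 2, B=k + 5, C=1.
Key eq: (k + 2)·f(k+1) = (k + 4)·f(k) + (1).
deg f ≤ 2 (via 1,1,0).
A polynomial solution: f(k) = k*(k + 5)/12.
Get s_k = R·t_k = 2*k*(-k - 5)/(3*(k + 2)*(k + 3)) with R(k) = B(k−1)f(k)/C(k) = k*(k + 4)*(k + 5)/12.
Check: Δs_k = -8/(k**3 + 9*k**2 + 26*k + 24). ✓

s_k = 2*k*(-k - 5)/(3*(k + 2)*(k + 3))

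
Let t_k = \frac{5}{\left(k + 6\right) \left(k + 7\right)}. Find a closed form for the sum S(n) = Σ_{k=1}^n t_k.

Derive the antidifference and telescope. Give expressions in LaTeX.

S(n) = \frac{5 n}{7 \left(n + 7\right)}

Ratio r(k) = (k + 6)/(k + 8).
Gosper form: A/B · C(k+1)/C(k) with A=k + 6, B=k + 8, C=1.
Solve (k + 6)·f(k+1) − (k + 7)·f(k) = 1.
d = 1 from the (1,1,0) case.
Solve for f: f(k) = k/6 (degree 1 ≤ 1).
R(k) = B(k−1)·f(k)/C(k) = k*(k + 7)/6; s_k = R·t_k = 5*k/(6*(k + 6)).
Verify: 5/(k**2 + 13*k + 42) matches t_k.
Telescope: S(n) = s_(n+1) − s_(1) = 5*(n + 1)/(6*(n + 7)) − (5/42) = 5*n/(7*(n + 7)).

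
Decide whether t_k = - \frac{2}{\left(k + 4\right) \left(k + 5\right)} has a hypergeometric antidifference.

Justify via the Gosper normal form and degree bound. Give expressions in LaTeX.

Yes. s_k = - \frac{k}{2 k + 8}.

t_(k+1)/t_k = (k + 4)/(k + 6).
Factor: A=k + 4; B=k + 6; C=1.
f must satisfy (k + 4)·f(k+1) − (k + 5)·f(k) = 1.
Degrees (1,1,0) ⇒ d ≤ 1.
Coefficient equations give f(k) = k/4.
So s_k = (B(k−1)f/C)·t_k = (k*(k + 5)/4)·t_k = -k/(2*k + 8).
Δs = -2/(k**2 + 9*k + 20), as required.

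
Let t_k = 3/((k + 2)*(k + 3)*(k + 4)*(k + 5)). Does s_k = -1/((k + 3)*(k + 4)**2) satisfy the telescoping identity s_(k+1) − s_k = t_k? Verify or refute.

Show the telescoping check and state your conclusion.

Invalid: residual 2*(-4*k - 17)/(k**6 + 23*k**5 + 217*k**4 + 1073*k**3 + 2926*k**2 + 4160*k + 2400) ≠ 0.

s_(k+1) = -1/((k + 4)*(k + 5)**2)
s_(k+1) − s_k = (-(k + 3)*(k + 4) + (k + 5)**2)/((k + 3)*(k + 4)**2*(k + 5)**2)
(s_(k+1) − s_k) − t_k = 2*(-4*k - 17)/(k**6 + 23*k**5 + 217*k**4 + 1073*k**3 + 2926*k**2 + 4160*k + 2400)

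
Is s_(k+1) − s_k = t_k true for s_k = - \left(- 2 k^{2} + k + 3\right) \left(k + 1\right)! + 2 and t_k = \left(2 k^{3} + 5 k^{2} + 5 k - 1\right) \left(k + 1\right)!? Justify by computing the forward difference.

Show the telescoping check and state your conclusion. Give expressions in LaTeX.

Valid — Δs_k = t_k.

s_(k+1) = -(k - 2*(k + 1)**2 + 4)*factorial(k + 2) + 2
s_(k+1) − s_k = (2*k**3 + 5*k**2 + 5*k - 1)*factorial(k + 1)
(s_(k+1) − s_k) − t_k = 0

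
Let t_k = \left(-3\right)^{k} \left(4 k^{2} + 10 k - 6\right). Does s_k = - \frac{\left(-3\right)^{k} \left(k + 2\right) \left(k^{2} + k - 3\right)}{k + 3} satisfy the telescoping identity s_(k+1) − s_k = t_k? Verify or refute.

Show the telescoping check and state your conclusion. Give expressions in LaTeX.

Invalid: residual \frac{\left(-3\right)^{k} \left(- 4 k^{3} - 23 k^{2} - 25 k + 21\right)}{k^{2} + 7 k + 12} ≠ 0.

s_(k+1) = 3*(-3)**k*(k + 3)*(k + (k + 1)**2 - 2)/(k + 4)
s_(k+1) − s_k = (-3)**k*(4*k**4 + 34*k**3 + 89*k**2 + 53*k - 51)/(k**2 + 7*k + 12)
(s_(k+1) − s_k) − t_k = (-3)**k*(-4*k**3 - 23*k**2 - 25*k + 21)/(k**2 + 7*k + 12)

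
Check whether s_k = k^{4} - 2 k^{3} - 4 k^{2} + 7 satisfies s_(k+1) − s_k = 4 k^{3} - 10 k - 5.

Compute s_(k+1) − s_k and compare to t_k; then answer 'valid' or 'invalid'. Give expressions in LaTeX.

s_(k+1) = k**4 + 2*k**3 - 4*k**2 - 10*k + 2
s_(k+1) − s_k = 4*k**3 - 10*k - 5
(s_(k+1) − s_k) − t_k = 0

valid; difference matches t_k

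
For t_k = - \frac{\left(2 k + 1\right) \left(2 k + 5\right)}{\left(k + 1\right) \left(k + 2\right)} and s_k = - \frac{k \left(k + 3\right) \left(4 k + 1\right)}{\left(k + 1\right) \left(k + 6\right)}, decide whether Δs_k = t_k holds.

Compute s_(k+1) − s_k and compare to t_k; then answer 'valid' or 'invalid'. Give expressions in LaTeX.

Invalid: residual \frac{9 \left(9 k^{2} + 25 k + 10\right)}{k^{4} + 16 k^{3} + 83 k^{2} + 152 k + 84} ≠ 0.

s_(k+1) = -(k + 1)*(k + 4)*(4*k + 5)/((k + 2)*(k + 7))
s_(k+1) − s_k = 4*(-k**4 - 16*k**3 - 62*k**2 - 86*k - 30)/(k**4 + 16*k**3 + 83*k**2 + 152*k + 84)
(s_(k+1) − s_k) − t_k = 9*(9*k**2 + 25*k + 10)/(k**4 + 16*k**3 + 83*k**2 + 152*k + 84)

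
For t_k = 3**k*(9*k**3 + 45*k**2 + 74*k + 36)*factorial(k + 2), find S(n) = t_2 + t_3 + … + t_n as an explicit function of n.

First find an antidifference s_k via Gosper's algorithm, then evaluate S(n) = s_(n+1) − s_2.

Ratio r(k) = 3*(9*k**4 + 99*k**3 + 407*k**2 + 737*k + 492)/(9*k**3 + 45*k**2 + 74*k + 36).
A = 3*k + 9, B = 1, C = k**3 + 5*k**2 + 74*k/9 + 4.
Solve (3*k + 9)·f(k+1) − (1)·f(k) = k**3 + 5*k**2 + 74*k/9 + 4.
From deg A=1, deg B=0, deg C=3: d=2.
Coefficient equations give f(k) = k*(3*k + 1)/9.
Certificate R = B(k−1)f/C = k*(3*k + 1)/(9*k**3 + 45*k**2 + 74*k + 36) gives s_k = 3**k*k*(3*k + 1)*factorial(k + 2).
s_(k+1) − s_k = 3**k*(9*k**3 + 45*k**2 + 74*k + 36)*factorial(k + 2) = t_k.
Σ_(k=2)^n t_k = s_(n+1) − s_(2) = (3**(n + 1)*(n + 1)*(3*n + 4)*factorial(n + 3)) − (3024), i.e. 9*3**n*n**2*factorial(n + 3) + 21*3**n*n*factorial(n + 3) + 12*3**n*factorial(n + 3) - 3024.

S(n) = 9*3**n*n**2*factorial(n + 3) + 21*3**n*n*factorial(n + 3) + 12*3**n*factorial(n + 3) - 3024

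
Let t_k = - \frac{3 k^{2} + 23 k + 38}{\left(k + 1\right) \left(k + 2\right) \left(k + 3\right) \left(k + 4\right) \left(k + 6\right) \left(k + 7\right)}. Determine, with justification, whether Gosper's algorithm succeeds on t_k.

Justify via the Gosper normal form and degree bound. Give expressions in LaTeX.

Compute t_(k+1)/t_k: get (k + 1)*(k + 6)*(23*k + 3*(k + 1)**2 + 61)/((k + 5)*(k + 8)*(3*k**2 + 23*k + 38)).
A = k + 1, B = k + 8, C = k**3 + 38*k**2/3 + 51*k + 190/3.
f must satisfy (k + 1)·f(k+1) − (k + 7)·f(k) = k**3 + 38*k**2/3 + 51*k + 190/3.
Bound: deg f ≤ 6.
A polynomial solution: f(k) = k*(k + 2)*(k + 4)*(k + 5)*(k**2 + 10*k + 27)/54.
R(k) = B(k−1)·f(k)/C(k) = k*(k + 2)*(k + 4)*(k + 7)*(k**2 + 10*k + 27)/(18*(3*k**2 + 23*k + 38)); s_k = R·t_k = k*(-k**2 - 10*k - 27)/(18*(k**3 + 10*k**2 + 27*k + 18)).
Verify: (-3*k**2 - 23*k - 38)/(k**6 + 23*k**5 + 207*k**4 + 925*k**3 + 2144*k**2 + 2412*k + 1008) matches t_k.

Yes. s_k = \frac{k \left(- k^{2} - 10 k - 27\right)}{18 \left(k^{3} + 10 k^{2} + 27 k + 18\right)}.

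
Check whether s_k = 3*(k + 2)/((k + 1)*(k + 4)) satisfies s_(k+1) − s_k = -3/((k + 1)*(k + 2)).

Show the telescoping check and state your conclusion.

Invalid: residual 12*(k + 3)/(k**4 + 12*k**3 + 49*k**2 + 78*k + 40) ≠ 0.

s_(k+1) = 3*(k + 3)/((k + 2)*(k + 5))
s_(k+1) − s_k = 3*(-k**2 - 5*k - 8)/(k**4 + 12*k**3 + 49*k**2 + 78*k + 40)
(s_(k+1) − s_k) − t_k = 12*(k + 3)/(k**4 + 12*k**3 + 49*k**2 + 78*k + 40)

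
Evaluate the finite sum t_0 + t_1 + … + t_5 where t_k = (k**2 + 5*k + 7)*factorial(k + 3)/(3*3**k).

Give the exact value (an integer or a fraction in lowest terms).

Σ = 4462

Step 1: r(k) = (k + 4)*(5*k + (k + 1)**2 + 12)/(3*(k**2 + 5*k + 7)).
Factor: A=k/3 + 4/3; B=1; C=k**2 + 5*k + 7.
Need (k/3 + 4/3)·f(k+1) − (1)·f(k) = k**2 + 5*k + 7.
d = 1 from the (1,0,2) case.
Solve for f: f(k) = 3*(k + 3) (degree 1 ≤ 1).
R(k) = B(k−1)·f(k)/C(k) = 3*(k + 3)/(k**2 + 5*k + 7); s_k = R·t_k = (k + 3)*factorial(k + 3)/3**k.
Δs = (k**2 + 5*k + 7)*factorial(k + 3)/(3*3**k), as required.
Σ_(k=0)^(5) t_k = s_(6) − s_(0) = 4480 − (18) = 4462.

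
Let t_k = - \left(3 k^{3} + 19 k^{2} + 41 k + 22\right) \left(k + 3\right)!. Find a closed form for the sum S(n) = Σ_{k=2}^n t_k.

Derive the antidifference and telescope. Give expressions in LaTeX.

S(n) = - 3 n^{2} \left(n + 4\right)! - 10 n \left(n + 4\right)! - 5 \left(n + 4\right)! + 2160

t_(k+1)/t_k = (3*k**4 + 40*k**3 + 200*k**2 + 437*k + 340)/(3*k**3 + 19*k**2 + 41*k + 22).
Gosper form: A/B · C(k+1)/C(k) with A=k + 4, B=1, C=k**3 + 19*k**2/3 + 41*k/3 + 22/3.
Set up (k + 4)·f(k+1) − (1)·f(k) − (k**3 + 19*k**2/3 + 41*k/3 + 22/3) = 0.
d = 2 from the (1,0,3) case.
Solving with deg f ≤ 2: f(k) = (3*k**2 + 4*k - 2)/3.
Certificate R = B(k−1)f/C = (3*k**2 + 4*k - 2)/(3*k**3 + 19*k**2 + 41*k + 22) gives s_k = -(3*k**2 + 4*k - 2)*factorial(k + 3).
s_(k+1) − s_k = -(3*k**3 + 19*k**2 + 41*k + 22)*factorial(k + 3) = t_k.
Evaluate: s_(n+1) = -(3*n**2 + 10*n + 5)*factorial(n + 4); subtract s_(2) = -2160 ⇒ S(n) = -3*n**2*factorial(n + 4) - 10*n*factorial(n + 4) - 5*factorial(n + 4) + 2160.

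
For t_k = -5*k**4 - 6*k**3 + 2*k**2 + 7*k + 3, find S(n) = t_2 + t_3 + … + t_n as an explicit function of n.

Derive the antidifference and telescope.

S(n) = -n**5 - 4*n**4 - 4*n**3 + 3*n**2 + 7*n - 1

r(k) = (5*k**4 + 26*k**3 + 46*k**2 + 27*k - 1)/(5*k**4 + 6*k**3 - 2*k**2 - 7*k - 3) after simplifying.
Gosper form: A/B · C(k+1)/C(k) with A=1, B=1, C=k**4 + 6*k**3/5 - 2*k**2/5 - 7*k/5 - 3/5.
Set up (1)·f(k+1) − (1)·f(k) − (k**4 + 6*k**3/5 - 2*k**2/5 - 7*k/5 - 3/5) = 0.
d = 5 from the (0,0,4) case.
Match coefficients ⇒ f(k) = k**2*(k**3 - k**2 - 2*k - 1)/5.
R(k) = B(k−1)·f(k)/C(k) = k**2*(k**3 - k**2 - 2*k - 1)/(5*k**4 + 6*k**3 - 2*k**2 - 7*k - 3); s_k = R·t_k = k**2*(-k**3 + k**2 + 2*k + 1).
Verify: -5*k**4 - 6*k**3 + 2*k**2 + 7*k + 3 matches t_k.
s_(n+1) = -n**5 - 4*n**4 - 4*n**3 + 3*n**2 + 7*n + 3 and s_(2) = 4, so S(n) = -n**5 - 4*n**4 - 4*n**3 + 3*n**2 + 7*n - 1.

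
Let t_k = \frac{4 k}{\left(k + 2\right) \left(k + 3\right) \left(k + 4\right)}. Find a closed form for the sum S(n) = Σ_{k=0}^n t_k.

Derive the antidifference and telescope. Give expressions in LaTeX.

r(k) = (k + 1)*(k + 2)/(k*(k + 5)) after simplifying.
A = k + 2, B = k + 5, C = k.
Solve (k + 2)·f(k+1) − (k + 4)·f(k) = k.
Bound: deg f ≤ 2.
Solve for f: f(k) = k*(k - 1)/6 (degree 2 ≤ 2).
Certificate R = B(k−1)f/C = (k - 1)*(k + 4)/6 gives s_k = 2*k*(k - 1)/(3*(k + 2)*(k + 3)).
Check: Δs_k = 4*k/(k**3 + 9*k**2 + 26*k + 24). ✓
Telescope: S(n) = s_(n+1) − s_(0) = 2*n*(n + 1)/(3*(n**2 + 7*n + 12)) − (0) = 2*n*(n + 1)/(3*(n**2 + 7*n + 12)).

S(n) = \frac{2 n \left(n + 1\right)}{3 \left(n^{2} + 7 n + 12\right)}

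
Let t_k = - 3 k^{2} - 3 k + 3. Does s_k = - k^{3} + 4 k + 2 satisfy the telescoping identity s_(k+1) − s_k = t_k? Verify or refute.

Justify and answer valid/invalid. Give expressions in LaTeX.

s_(k+1) = 4*k - (k + 1)**3 + 6
s_(k+1) − s_k = -3*k**2 - 3*k + 3
(s_(k+1) − s_k) − t_k = 0

valid (s_(k+1) − s_k reduces to t_k)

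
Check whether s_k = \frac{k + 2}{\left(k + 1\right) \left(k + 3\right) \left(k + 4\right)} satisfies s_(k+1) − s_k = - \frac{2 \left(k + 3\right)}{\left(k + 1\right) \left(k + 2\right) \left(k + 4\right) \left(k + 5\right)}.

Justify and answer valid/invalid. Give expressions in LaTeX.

s_(k+1) = (k + 3)/((k + 2)*(k + 4)*(k + 5))
s_(k+1) − s_k = ((k + 1)*(k + 3)**2 - (k + 2)**2*(k + 5))/((k + 1)*(k + 2)*(k + 3)*(k + 4)*(k + 5))
(s_(k+1) − s_k) − t_k = (3*k + 7)/(k**5 + 15*k**4 + 85*k**3 + 225*k**2 + 274*k + 120)

Invalid: residual \frac{3 k + 7}{k^{5} + 15 k^{4} + 85 k^{3} + 225 k^{2} + 274 k + 120} ≠ 0.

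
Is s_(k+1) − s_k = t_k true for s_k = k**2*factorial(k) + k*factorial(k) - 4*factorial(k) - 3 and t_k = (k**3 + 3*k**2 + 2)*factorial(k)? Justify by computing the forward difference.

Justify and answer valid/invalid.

Valid — Δs_k = t_k.

s_(k+1) = k**3*factorial(k) + 4*k**2*factorial(k) + k*factorial(k) - 2*factorial(k) - 3
s_(k+1) − s_k = (k**3 + 3*k**2 + 2)*factorial(k)
(s_(k+1) − s_k) − t_k = 0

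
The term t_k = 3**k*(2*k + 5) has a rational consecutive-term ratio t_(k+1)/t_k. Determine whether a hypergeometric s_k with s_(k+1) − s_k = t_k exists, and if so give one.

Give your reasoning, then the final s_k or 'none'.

s_k = 3**k*(k + 1)

t_(k+1)/t_k = 3*(2*k + 7)/(2*k + 5).
Gosper form: A/B · C(k+1)/C(k) with A=3, B=1, C=k + 5/2.
f must satisfy (3)·f(k+1) − (1)·f(k) = k + 5/2.
d = 1 from the (0,0,1) case.
Coefficient equations give f(k) = (k + 1)/2.
Get s_k = R·t_k = 3**k*(k + 1) with R(k) = B(k−1)f(k)/C(k) = (k + 1)/(2*k + 5).
s_(k+1) − s_k = 3**k*(2*k + 5) = t_k.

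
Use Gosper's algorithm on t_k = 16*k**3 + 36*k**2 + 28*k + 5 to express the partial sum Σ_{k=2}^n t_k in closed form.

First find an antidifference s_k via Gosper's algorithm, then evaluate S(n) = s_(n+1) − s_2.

S(n) = 4*n**4 + 20*n**3 + 36*n**2 + 25*n - 85

The ratio is (16*k**3 + 84*k**2 + 148*k + 85)/(16*k**3 + 36*k**2 + 28*k + 5).
Gosper form: A/B · C(k+1)/C(k) with A=1, B=1, C=k**3 + 9*k**2/4 + 7*k/4 + 5/16.
Solve (1)·f(k+1) − (1)·f(k) = k**3 + 9*k**2/4 + 7*k/4 + 5/16.
From deg A=0, deg B=0, deg C=3: d=4.
Solve for f: f(k) = k*(4*k**3 + 4*k**2 - 3)/16 (degree 4 ≤ 4).
Then R = B(k−1)f/C = k*(4*k**3 + 4*k**2 - 3)/((4*k + 1)*(4*k**2 + 8*k + 5)), so s_k = R(k)·t_k = k*(4*k**3 + 4*k**2 - 3).
Verify: 16*k**3 + 36*k**2 + 28*k + 5 matches t_k.
Σ_(k=2)^n t_k = s_(n+1) − s_(2) = (4*n**4 + 20*n**3 + 36*n**2 + 25*n + 5) − (90), i.e. 4*n**4 + 20*n**3 + 36*n**2 + 25*n - 85.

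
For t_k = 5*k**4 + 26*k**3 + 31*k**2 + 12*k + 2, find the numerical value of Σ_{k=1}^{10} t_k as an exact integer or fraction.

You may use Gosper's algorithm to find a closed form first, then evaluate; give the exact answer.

Compute t_(k+1)/t_k: get (5*k**4 + 46*k**3 + 139*k**2 + 172*k + 76)/(5*k**4 + 26*k**3 + 31*k**2 + 12*k + 2).
A = 1, B = 1, C = k**4 + 26*k**3/5 + 31*k**2/5 + 12*k/5 + 2/5.
f must satisfy (1)·f(k+1) − (1)·f(k) = k**4 + 26*k**3/5 + 31*k**2/5 + 12*k/5 + 2/5.
From deg A=0, deg B=0, deg C=4: d=5.
Match coefficients ⇒ f(k) = k*(k + 1)*(k**3 + 3*k**2 - 4*k + 1)/5.
So s_k = (B(k−1)f/C)·t_k = (k*(k**3 + 3*k**2 - 4*k + 1)/(5*k**3 + 21*k**2 + 10*k + 2))·t_k = k*(k**4 + 4*k**3 - k**2 - 3*k + 1).
Check: Δs_k = 5*k**4 + 26*k**3 + 31*k**2 + 12*k + 2. ✓
Σ_(k=1)^(10) t_k = s_(11) − s_(1) = 217932 − (2) = 217930.

Σ = 217930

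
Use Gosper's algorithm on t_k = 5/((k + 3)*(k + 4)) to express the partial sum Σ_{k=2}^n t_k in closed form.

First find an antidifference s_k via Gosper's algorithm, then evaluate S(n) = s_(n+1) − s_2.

S(n) = (n - 1)/(n + 4)

Compute t_(k+1)/t_k: get (k + 3)/(k + 5).
So A=k + 3 and B=k + 5, with C=1.
Need (k + 3)·f(k+1) − (k + 4)·f(k) = 1.
deg f ≤ 1 (via 1,1,0).
Match coefficients ⇒ f(k) = k/3.
So s_k = (B(k−1)f/C)·t_k = (k*(k + 4)/3)·t_k = 5*k/(3*(k + 3)).
Check: Δs_k = 5/(k**2 + 7*k + 12). ✓
s_(n+1) = 5*(n + 1)/(3*(n + 4)) and s_(2) = 2/3, so S(n) = (n - 1)/(n + 4).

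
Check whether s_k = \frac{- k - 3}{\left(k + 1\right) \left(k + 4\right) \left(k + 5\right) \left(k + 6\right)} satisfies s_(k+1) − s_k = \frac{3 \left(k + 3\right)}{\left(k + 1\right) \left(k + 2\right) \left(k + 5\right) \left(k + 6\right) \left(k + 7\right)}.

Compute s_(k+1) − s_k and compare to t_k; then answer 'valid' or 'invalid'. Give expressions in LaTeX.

Invalid: residual \frac{2 \left(- 2 k - 5\right)}{k^{6} + 25 k^{5} + 247 k^{4} + 1219 k^{3} + 3112 k^{2} + 3796 k + 1680} ≠ 0.

s_(k+1) = (-k - 4)/((k + 2)*(k + 5)*(k + 6)*(k + 7))
s_(k+1) − s_k = (-(k + 1)*(k + 4)**2 + (k + 2)*(k + 3)*(k + 7))/((k + 1)*(k + 2)*(k + 4)*(k + 5)*(k + 6)*(k + 7))
(s_(k+1) − s_k) − t_k = 2*(-2*k - 5)/(k**6 + 25*k**5 + 247*k**4 + 1219*k**3 + 3112*k**2 + 3796*k + 1680)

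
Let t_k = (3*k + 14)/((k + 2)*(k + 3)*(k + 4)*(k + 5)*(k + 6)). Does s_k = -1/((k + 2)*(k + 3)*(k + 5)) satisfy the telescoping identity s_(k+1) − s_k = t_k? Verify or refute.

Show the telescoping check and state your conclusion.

s_(k+1) = -1/((k + 3)*(k + 4)*(k + 6))
s_(k+1) − s_k = (3*k + 14)/(k**5 + 20*k**4 + 155*k**3 + 580*k**2 + 1044*k + 720)
(s_(k+1) − s_k) − t_k = 0

Valid: the claim telescopes to t_k.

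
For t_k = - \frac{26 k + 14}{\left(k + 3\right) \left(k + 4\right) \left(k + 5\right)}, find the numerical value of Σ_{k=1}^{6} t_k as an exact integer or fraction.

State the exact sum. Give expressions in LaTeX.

Σ = -84/55

The ratio is (k + 3)*(13*k + 20)/((k + 6)*(13*k + 7)).
Gosper form: A/B · C(k+1)/C(k) with A=k + 3, B=k + 6, C=k + 7/13.
Set up (k + 3)·f(k+1) − (k + 5)·f(k) − (k + 7/13) = 0.
Bound: deg f ≤ 2.
Solving with deg f ≤ 2: f(k) = k*(23*k + 5)/156.
Get s_k = R·t_k = -k*(23*k + 5)/(6*(k + 3)*(k + 4)) with R(k) = B(k−1)f(k)/C(k) = k*(k + 5)*(23*k + 5)/(12*(13*k + 7)).
Check: Δs_k = 2*(-13*k - 7)/(k**3 + 12*k**2 + 47*k + 60). ✓
Evaluate s at k=7 and k=1: -581/330 and -7/30; difference -84/55.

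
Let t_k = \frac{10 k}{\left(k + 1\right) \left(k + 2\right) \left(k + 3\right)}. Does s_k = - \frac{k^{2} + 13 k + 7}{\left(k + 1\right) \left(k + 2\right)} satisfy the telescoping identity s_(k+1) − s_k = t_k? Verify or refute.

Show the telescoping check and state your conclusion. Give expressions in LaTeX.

s_(k+1) = (-13*k - (k + 1)**2 - 20)/((k + 2)*(k + 3))
s_(k+1) − s_k = 10*k/(k**3 + 6*k**2 + 11*k + 6)
(s_(k+1) − s_k) − t_k = 0

valid (s_(k+1) − s_k reduces to t_k)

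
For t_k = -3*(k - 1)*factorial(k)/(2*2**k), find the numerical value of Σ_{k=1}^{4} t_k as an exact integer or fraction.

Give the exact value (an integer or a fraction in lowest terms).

Σ = -39/4

Compute t_(k+1)/t_k: get k*(k + 1)/(2*(k - 1)).
Gosper form: A/B · C(k+1)/C(k) with A=k/2 + 1/2, B=1, C=k - 1.
Set up (k/2 + 1/2)·f(k+1) − (1)·f(k) − (k - 1) = 0.
deg f ≤ 0 (via 1,0,1).
Coefficient equations give f(k) = 2.
Get s_k = R·t_k = -3*factorial(k)/2**k with R(k) = B(k−1)f(k)/C(k) = 2/(k - 1).
Check: Δs_k = -3*(k - 1)*factorial(k)/(2*2**k). ✓
Sum = s_(5) − s_(1); s_(5) = -45/4, s_(1) = -3/2 ⇒ -39/4.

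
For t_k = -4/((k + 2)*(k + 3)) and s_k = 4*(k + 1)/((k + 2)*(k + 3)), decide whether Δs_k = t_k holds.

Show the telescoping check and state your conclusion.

s_(k+1) = 4*(k + 2)/((k + 3)*(k + 4))
s_(k+1) − s_k = -4*k/(k**3 + 9*k**2 + 26*k + 24)
(s_(k+1) − s_k) − t_k = 16/(k**3 + 9*k**2 + 26*k + 24)

Invalid: residual 16/(k**3 + 9*k**2 + 26*k + 24) ≠ 0.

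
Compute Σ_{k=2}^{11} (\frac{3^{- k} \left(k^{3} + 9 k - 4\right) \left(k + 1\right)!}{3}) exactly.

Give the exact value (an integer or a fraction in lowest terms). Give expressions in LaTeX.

Compute t_(k+1)/t_k: get (k + 2)*(9*k + (k + 1)**3 + 5)/(3*(k**3 + 9*k - 4)).
Gosper form: A/B · C(k+1)/C(k) with A=k/3 + 2/3, B=1, C=k**3 + 9*k - 4.
Key eq: (k/3 + 2/3)·f(k+1) = (1)·f(k) + (k**3 + 9*k - 4).
Degrees (1,0,3) ⇒ d ≤ 2.
A polynomial solution: f(k) = 3*(k**2 - k + 4).
Then R = B(k−1)f/C = 3*(k**2 - k + 4)/(k**3 + 9*k - 4), so s_k = R(k)·t_k = (k**2 - k + 4)*factorial(k + 1)/3**k.
Δs = (k**3 + 9*k - 4)*factorial(k + 1)/(3*3**k), as required.
Evaluate s at k=12 and k=2: 3485081600/2187 and 4; difference 3485072852/2187.

Σ = 3485072852/2187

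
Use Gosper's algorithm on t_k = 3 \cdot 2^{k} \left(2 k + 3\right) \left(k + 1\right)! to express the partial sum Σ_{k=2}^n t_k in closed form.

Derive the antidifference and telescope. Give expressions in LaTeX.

Ratio r(k) = 2*(k + 2)*(2*k + 5)/(2*k + 3).
Gosper form: A/B · C(k+1)/C(k) with A=2*k + 4, B=1, C=k + 3/2.
f must satisfy (2*k + 4)·f(k+1) − (1)·f(k) = k + 3/2.
Degrees (1,0,1) ⇒ d ≤ 0.
Solving with deg f ≤ 0: f(k) = 1/2.
R(k) = B(k−1)·f(k)/C(k) = 1/(2*k + 3); s_k = R·t_k = 3*2**k*factorial(k + 1).
Check: Δs_k = 3*2**k*(2*k + 3)*factorial(k + 1). ✓
Evaluate: s_(n+1) = 6*2**n*factorial(n + 2); subtract s_(2) = 72 ⇒ S(n) = 6*2**n*factorial(n + 2) - 72.

S(n) = 6 \cdot 2^{n} \left(n + 2\right)! - 72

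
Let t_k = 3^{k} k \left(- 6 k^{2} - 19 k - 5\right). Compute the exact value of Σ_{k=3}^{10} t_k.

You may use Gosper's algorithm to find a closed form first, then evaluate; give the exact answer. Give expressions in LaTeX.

The ratio is 3*(6*k**3 + 37*k**2 + 61*k + 30)/(k*(6*k**2 + 19*k + 5)).
So A=3 and B=1, with C=k**3 + 19*k**2/6 + 5*k/6.
f must satisfy (3)·f(k+1) − (1)·f(k) = k**3 + 19*k**2/6 + 5*k/6.
Bound: deg f ≤ 3.
A polynomial solution: f(k) = k*(k - 1)*(3*k - 1)/6.
Get s_k = R·t_k = 3**k*k*(-3*k**2 + 4*k - 1) with R(k) = B(k−1)f(k)/C(k) = (k - 1)*(3*k - 1)/(6*k**2 + 19*k + 5).
Check: Δs_k = 3**k*k*(-6*k**2 - 19*k - 5). ✓
Σ_(k=3)^(10) t_k = s_(11) − s_(3) = -623557440 − (-1296) = -623556144.

Σ = -623556144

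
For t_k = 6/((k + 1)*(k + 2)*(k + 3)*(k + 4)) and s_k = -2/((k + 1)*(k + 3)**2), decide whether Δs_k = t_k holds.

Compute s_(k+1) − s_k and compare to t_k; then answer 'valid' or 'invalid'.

Invalid: residual 2*(-4*k - 13)/(k**6 + 17*k**5 + 117*k**4 + 415*k**3 + 794*k**2 + 768*k + 288) ≠ 0.

s_(k+1) = -2/((k + 2)*(k + 4)**2)
s_(k+1) − s_k = -2/((k + 2)*(k + 4)**2) + 2/((k + 1)*(k + 3)**2)
(s_(k+1) − s_k) − t_k = 2*(-4*k - 13)/(k**6 + 17*k**5 + 117*k**4 + 415*k**3 + 794*k**2 + 768*k + 288)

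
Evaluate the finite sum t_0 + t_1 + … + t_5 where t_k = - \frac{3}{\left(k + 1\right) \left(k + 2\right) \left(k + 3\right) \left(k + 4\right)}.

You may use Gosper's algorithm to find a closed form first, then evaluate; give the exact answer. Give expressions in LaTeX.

r(k) = (k + 1)/(k + 5) after simplifying.
A = k + 1, B = k + 5, C = 1.
Key eq: (k + 1)·f(k+1) = (k + 4)·f(k) + (1).
From deg A=1, deg B=1, deg C=0: d=3.
Solve for f: f(k) = k*(k**2 + 6*k + 11)/18 (degree 3 ≤ 3).
So s_k = (B(k−1)f/C)·t_k = (k*(k + 4)*(k**2 + 6*k + 11)/18)·t_k = k*(-k**2 - 6*k - 11)/(6*(k + 1)*(k + 2)*(k + 3)).
Verify: -3/(k**4 + 10*k**3 + 35*k**2 + 50*k + 24) matches t_k.
Evaluate s at k=6 and k=0: -83/504 and 0; difference -83/504.

Σ = -83/504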